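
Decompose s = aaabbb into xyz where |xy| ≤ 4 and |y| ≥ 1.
x = 'aa', y = 'ab', z = 'bb'

For s = aaabbb and p = 4, one valid decomposition is:
- x = 'aa' (length 2)
- y = 'ab' (length 2)
- z = 'bb' (length 2)

Verification:
- xyz = 'aa' + 'ab' + 'bb' = aaabbb ✓
- |xy| = 4 ≤ 4 ✓
- |y| = 2 > 0 ✓

All pumping lemma constraints are satisfied.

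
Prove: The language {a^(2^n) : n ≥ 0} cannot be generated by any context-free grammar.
Assume for contradiction that L is context-free, and let p ≥ 1 be the pumping length given by the pumping lemma for CFLs.
Choose s = a^(2^p). Then s ∈ L and |s| = 2^p ≥ p.
By the CFL pumping lemma, s = uvxyz for some u, v, x, y, z with |vxy| ≤ p, |vy| ≥ 1, and uv^i xy^i z ∈ L for every i ≥ 0.
All symbols are a's, so only lengths matter: let k = |vy|, with 1 ≤ k ≤ |vxy| ≤ p < 2^p.

Take i = 2: |uv²xy²z| = 2^p + k, and 2^p < 2^p + k < 2^p + 2^p = 2^(p+1).
So the length lies strictly between consecutive powers of two and is not a power of 2; uv²xy²z ∉ L.

This contradicts the CFL pumping lemma, which requires uv^i xy^i z ∈ L for all i ≥ 0.
Hence L = {a^(2^n) : n ≥ 0} is not context-free. ∎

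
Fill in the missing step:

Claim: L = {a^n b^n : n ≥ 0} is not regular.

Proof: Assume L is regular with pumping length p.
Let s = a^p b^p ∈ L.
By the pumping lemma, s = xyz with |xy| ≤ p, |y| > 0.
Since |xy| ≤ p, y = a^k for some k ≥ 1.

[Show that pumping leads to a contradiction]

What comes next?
Consider xy²z = a^(p+k) b^p.

Since k ≥ 1, we have p + k > p.
So xy²z has more a's than b's: (p+k) a's vs p b's.
This means xy²z ∉ L because a^n b^n requires equal counts.

This contradicts the pumping lemma which states xy²z ∈ L.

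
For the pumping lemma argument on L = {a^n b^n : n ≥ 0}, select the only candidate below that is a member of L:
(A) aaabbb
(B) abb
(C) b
(A) aaabbb

The pumping lemma is applied to a string s that lies in L, so first check membership of each option:
- (A) aaabbb = a^3 b^3 has equal counts (3 = 3), so it is in L ✓
- (B) abb has 1 a's and 2 b's; 1 ≠ 2, so it is not in L ✗
- (C) b has 0 a's and 1 b's; 0 ≠ 1, so it is not in L ✗

Only (A) aaabbb is in L, so it is the only candidate that could play the role of s.
(In a complete proof one picks s in terms of the pumping length p so that |s| ≥ p is guaranteed; a fixed string like aaabbb illustrates the shape of such an s.)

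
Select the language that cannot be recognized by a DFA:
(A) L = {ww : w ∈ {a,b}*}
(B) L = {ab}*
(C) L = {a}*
(A) {ww : w ∈ {a,b}*}

(A) L = {ww : w ∈ {a,b}*} is NOT regular.

The pumping lemma can be used to prove this:
After pumping, the two halves no longer match

The other languages are regular because they can be recognized by finite automata.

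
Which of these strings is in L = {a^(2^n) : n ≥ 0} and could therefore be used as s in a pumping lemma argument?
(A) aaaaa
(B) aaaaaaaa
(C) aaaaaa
(B) aaaaaaaa

The pumping lemma is applied to a string s that lies in L, so first check membership of each option:
- (A) aaaaa has length 5, strictly between 2^2 = 4 and 2^3 = 8, so it is not in L ✗
- (B) aaaaaaaa has length 8 = 2^3, so it is in L ✓
- (C) aaaaaa has length 6, strictly between 2^2 = 4 and 2^3 = 8, so it is not in L ✗

Only (B) aaaaaaaa is in L, so it is the only candidate that could play the role of s.
(In a complete proof one picks s in terms of the pumping length p so that |s| ≥ p is guaranteed; a fixed string like aaaaaaaa illustrates the shape of such an s.)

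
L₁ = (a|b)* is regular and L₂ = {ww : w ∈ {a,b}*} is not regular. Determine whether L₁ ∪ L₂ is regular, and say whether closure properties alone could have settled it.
Yes — L₁ ∪ L₂ is regular.

{ww} ⊆ (a|b)*, so L₁ ∪ L₂ = (a|b)*, which is regular.

Note that the bare facts "L₁ regular, L₂ non-regular" do not settle the question by themselves: the closure of regular languages under ∪, ∩, complement and difference applies only when BOTH operands are regular. With a non-regular operand the result can come out regular or non-regular depending on the specific languages, so one has to work out L₁ ∪ L₂ for this particular pair, as above.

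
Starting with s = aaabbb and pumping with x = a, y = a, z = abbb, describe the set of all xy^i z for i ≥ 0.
{xy^i z : i ≥ 0} = {a^(2+i) b^3 : i ≥ 0} = {aabbb, aaabbb, aaaabbb, ...}

With x = a, y = a, z = abbb: Starting with aaabbb and pumping the second 'a', we get strings with 2+i a's followed by 3 b's for i = 0, 1, 2, ...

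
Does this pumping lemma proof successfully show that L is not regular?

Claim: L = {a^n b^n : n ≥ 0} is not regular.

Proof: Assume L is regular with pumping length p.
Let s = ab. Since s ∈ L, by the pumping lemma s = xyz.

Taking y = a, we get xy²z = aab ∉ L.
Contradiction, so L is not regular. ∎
The proof is INCORRECT.

Error: The string s = ab may be shorter than p.
The pumping lemma only applies to strings with |s| ≥ p, and p is not under our control.
We must choose s in terms of p, e.g. s = a^p b^p, to ensure |s| ≥ p.
(The proof also fixes one particular y; a valid argument must handle every decomposition with |xy| ≤ p and |y| ≥ 1 — for s = a^p b^p this forces y = a^k, and then xy²z = a^(p+k) b^p ∉ L.)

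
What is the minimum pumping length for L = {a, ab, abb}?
p = 4

For a finite language L, the pumping lemma holds vacuously if p > max|s| for s ∈ L.

The longest string in L = {a, ab, abb} has length 3.
If p = 4, then no string s ∈ L has |s| ≥ p, so the condition is vacuously true.

The minimum pumping length is p = 4.

Why no smaller p works: for any p ≤ 3, the longest string s ∈ L has |s| = 3 ≥ p, so it would
have to be pumpable; but pumping up (i = 2, 3, ...) produces ever longer strings, which cannot all lie in the
finite language L. So the pumping property fails for every p ≤ 3.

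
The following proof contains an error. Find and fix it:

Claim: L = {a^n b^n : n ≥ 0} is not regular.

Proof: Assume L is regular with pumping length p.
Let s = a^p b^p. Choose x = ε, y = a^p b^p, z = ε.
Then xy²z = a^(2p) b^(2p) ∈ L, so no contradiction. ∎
Error: The decomposition violates |xy| ≤ p. With y = a^p b^p, |xy| = |y| = 2p > p. (The proof also miscomputes xy²z, which would be a^p b^p a^p b^p rather than a^(2p) b^(2p), and it wrongly treats one harmless decomposition as settling the matter — the prover does not get to choose the decomposition.)

Correction: The pumping lemma requires |xy| ≤ p, and the argument must handle every decomposition satisfying |xy| ≤ p, |y| ≥ 1. Since s starts with p a's, any such y consists only of a's, say y = a^k with k ≥ 1. Then xy²z = a^(p+k) b^p has unequal numbers of a's and b's, so xy²z ∉ L — the required contradiction.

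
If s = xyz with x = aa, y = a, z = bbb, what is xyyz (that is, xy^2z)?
aaaabbb

Given x = 'aa', y = 'a', z = 'bbb' and i = 2:

xy^2z = x + y·y·...·y (2 times) + z
       = 'aa' + 'a'^2 + 'bbb'
       = 'aa' + 'aa' + 'bbb'
       = 'aaaabbb'

The pumped string is 'aaaabbb' with length 7.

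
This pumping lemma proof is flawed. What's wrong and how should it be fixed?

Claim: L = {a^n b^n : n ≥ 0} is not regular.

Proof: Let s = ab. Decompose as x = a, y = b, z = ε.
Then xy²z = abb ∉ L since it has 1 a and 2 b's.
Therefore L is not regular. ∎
Error: The string s = ab might be shorter than the pumping length p.

Correction: Choose s = a^p b^p to ensure |s| ≥ p. Also, the decomposition is wrong: with |xy| ≤ p, y cannot include b's when s starts with p a's.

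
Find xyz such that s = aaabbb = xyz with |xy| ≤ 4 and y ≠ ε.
x = '', y = 'aa', z = 'abbb'

For s = aaabbb and p = 4, one valid decomposition is:
- x = '' (length 0)
- y = 'aa' (length 2)
- z = 'abbb' (length 4)

Verification:
- xyz = '' + 'aa' + 'abbb' = aaabbb ✓
- |xy| = 2 ≤ 4 ✓
- |y| = 2 > 0 ✓

All pumping lemma constraints are satisfied.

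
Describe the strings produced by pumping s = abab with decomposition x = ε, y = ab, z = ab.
{xy^i z : i ≥ 0} = {(ab)^(i+1) : i ≥ 0} = {ab, abab, ababab, ...}

With x = ε, y = ab, z = ab: Pumping 'ab' gives strings of alternating a's and b's.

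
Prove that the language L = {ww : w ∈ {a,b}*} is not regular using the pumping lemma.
Assume for contradiction that L is regular, and let p ≥ 1 be the pumping length given by the pumping lemma.
Choose s = a^p b a^p b. Then s ∈ L (take w = a^p b) and |s| = 2p + 2 ≥ p.
By the pumping lemma, s = xyz for some x, y, z with |xy| ≤ p, |y| ≥ 1, and xy^i z ∈ L for every i ≥ 0.
Since |xy| ≤ p and the first p symbols of s are all a's, y = a^k for some k with 1 ≤ k ≤ p.

Take i = 2: t = xy²z = a^(p + k) b a^p b.
Suppose t = uu for some string u. The string t contains exactly two b's and ends in b, so u contains exactly one b and ends in b; hence u = a^j b for some j, and uu = a^j b a^j b. Comparing with t = a^(p + k) b a^p b forces j = p + k (first block) and j = p (second block), which is impossible since k ≥ 1. So t ∉ L.

This contradicts the pumping lemma, which requires xy^i z ∈ L for all i ≥ 0.
Hence L = {ww : w ∈ {a,b}*} is not regular. ∎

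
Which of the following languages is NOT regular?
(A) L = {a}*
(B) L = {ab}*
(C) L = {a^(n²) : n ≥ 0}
(C) {a^(n²) : n ≥ 0}

(C) L = {a^(n²) : n ≥ 0} is NOT regular.

The pumping lemma can be used to prove this:
After pumping, length is no longer a perfect square

The other languages are regular because they can be recognized by finite automata.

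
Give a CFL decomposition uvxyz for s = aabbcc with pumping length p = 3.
u='aa', v='b', x='b', y='c', z='c'

For s = aabbcc with pumping length p = 3:

One valid decomposition:
- u = 'aa'
- v = 'b'
- x = 'b'
- y = 'c'
- z = 'c'

Verification:
- uvxyz = 'aa' + 'b' + 'b' + 'c' + 'c' = aabbcc ✓
- |vxy| = |'bbc'| = 3 ≤ 3 ✓
- |vy| = |'bc'| = 2 > 0 ✓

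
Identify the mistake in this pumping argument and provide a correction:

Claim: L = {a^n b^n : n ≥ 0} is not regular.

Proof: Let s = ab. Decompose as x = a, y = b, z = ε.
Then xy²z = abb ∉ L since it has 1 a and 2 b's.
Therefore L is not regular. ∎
Error: The string s = ab might be shorter than the pumping length p.

Correction: Choose s = a^p b^p to ensure |s| ≥ p. Also, the decomposition is wrong: with |xy| ≤ p, y cannot include b's when s starts with p a's.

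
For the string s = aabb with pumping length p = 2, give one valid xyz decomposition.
x = '', y = 'a', z = 'abb'

For s = aabb and p = 2, one valid decomposition is:
- x = '' (length 0)
- y = 'a' (length 1)
- z = 'abb' (length 3)

Verification:
- xyz = '' + 'a' + 'abb' = aabb ✓
- |xy| = 1 ≤ 2 ✓
- |y| = 1 > 0 ✓

All pumping lemma constraints are satisfied.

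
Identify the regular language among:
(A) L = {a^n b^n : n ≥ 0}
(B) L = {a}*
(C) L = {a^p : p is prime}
(B) {a}*

(B) L = {a}* is regular.

This can be recognized by a finite automaton (DFA/NFA).
Regular expressions like {a}* define regular languages.

The other choices are not regular:
- {a^p : p is prime}: After pumping, the length becomes composite
- {a^n b^n : n ≥ 0}: After pumping, the number of a's and b's become unequal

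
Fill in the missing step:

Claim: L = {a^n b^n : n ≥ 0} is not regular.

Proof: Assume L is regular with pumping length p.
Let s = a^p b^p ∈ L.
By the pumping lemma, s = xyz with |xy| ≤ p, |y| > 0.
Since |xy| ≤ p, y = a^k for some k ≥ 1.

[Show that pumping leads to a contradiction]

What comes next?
Consider xy²z = a^(p+k) b^p.

Since k ≥ 1, we have p + k > p.
So xy²z has more a's than b's: (p+k) a's vs p b's.
This means xy²z ∉ L because a^n b^n requires equal counts.

This contradicts the pumping lemma which states xy²z ∈ L.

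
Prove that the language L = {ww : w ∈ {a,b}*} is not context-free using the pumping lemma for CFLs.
Assume for contradiction that L is context-free, and let p ≥ 1 be the pumping length given by the pumping lemma for CFLs.
Choose s = a^p b^p a^p b^p. Then s ∈ L (take w = a^p b^p) and |s| = 4p ≥ p.
By the CFL pumping lemma, s = uvxyz for some u, v, x, y, z with |vxy| ≤ p, |vy| ≥ 1, and uv^i xy^i z ∈ L for every i ≥ 0.

Write s as four blocks A₁ B₁ A₂ B₂ with A₁ = A₂ = a^p and B₁ = B₂ = b^p. Since |vxy| ≤ p, the window vxy lies inside at most two adjacent blocks. Take i = 0 and let t = uxz, so |t| = 4p − |vy| with 1 ≤ |vy| ≤ p. If |t| is odd, t ∉ L immediately, so assume |vy| is even (hence |vy| ≥ 2) and |t|/2 = 2p − |vy|/2, which satisfies p ≤ |t|/2 ≤ 2p − 1.

Case 1 (vxy inside A₁B₁): t = a^(p−j) b^(p−l) a^p b^p with j + l = |vy|. The second half of t has length < 2p, so it is a suffix of the trailing a^p b^p and ends in b; the first half is a^(p−j) b^(p−l) a^((j+l)/2), which ends in a because (j+l)/2 ≥ 1. The halves differ, so t ∉ L.

Case 2 (vxy inside B₁A₂, straddling the middle): t = a^p b^(p−j) a^(p−l) b^p with j + l = |vy|. If t = ww, then w is a prefix of t of length ≥ p, so w begins with a^p; and w is a suffix of t of length ≥ p, so w ends with b^p. That forces |w| ≥ 2p, contradicting |w| = |t|/2 ≤ 2p − 1. So t ∉ L.

Case 3 (vxy inside A₂B₂): t = a^p b^p a^(p−j) b^(p−l) with j + l = |vy|. The first half of t is a prefix of a^p b^p, so it begins with a; the second half is b^((j+l)/2) a^(p−j) b^(p−l), which begins with b. The halves differ, so t ∉ L.

In every case uv⁰xy⁰z = uxz ∉ L.

This contradicts the CFL pumping lemma, which requires uv^i xy^i z ∈ L for all i ≥ 0.
Hence L = {ww : w ∈ {a,b}*} is not context-free. ∎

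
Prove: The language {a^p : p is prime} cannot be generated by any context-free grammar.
Assume for contradiction that L is context-free, and let p ≥ 1 be the pumping length given by the pumping lemma for CFLs.
Choose a prime q with q ≥ p and let s = a^q. Then s ∈ L and |s| = q ≥ p.
By the CFL pumping lemma, s = uvxyz for some u, v, x, y, z with |vxy| ≤ p, |vy| ≥ 1, and uv^i xy^i z ∈ L for every i ≥ 0.
All symbols are a's, so only lengths matter: let k = |vy|, with 1 ≤ k ≤ p. Then |uv^i xy^i z| = q + (i − 1)k.

Take i = q + 1: the length is q + qk = q(k + 1).
Both factors satisfy q ≥ 2 and k + 1 ≥ 2, so q(k + 1) is composite and uv^(q+1) xy^(q+1) z ∉ L.

This contradicts the CFL pumping lemma, which requires uv^i xy^i z ∈ L for all i ≥ 0.
Hence L = {a^p : p is prime} is not context-free. ∎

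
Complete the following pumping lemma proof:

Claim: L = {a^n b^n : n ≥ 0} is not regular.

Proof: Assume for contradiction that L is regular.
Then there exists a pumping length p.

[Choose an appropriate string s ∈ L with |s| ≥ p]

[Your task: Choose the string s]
s = a^p b^p

This string is in L (has equal a's and b's) and has length 2p ≥ p.
Any decomposition xyz with |xy| ≤ p means y consists only of a's,
so pumping will unbalance the counts.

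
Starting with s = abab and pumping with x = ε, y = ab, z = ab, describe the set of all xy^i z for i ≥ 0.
{xy^i z : i ≥ 0} = {(ab)^(i+1) : i ≥ 0} = {ab, abab, ababab, ...}

With x = ε, y = ab, z = ab: Pumping 'ab' gives strings of alternating a's and b's.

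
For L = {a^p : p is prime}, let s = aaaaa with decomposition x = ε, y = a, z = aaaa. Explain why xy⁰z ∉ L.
xy⁰z = aaaa ∉ L

Pumping with i = 0 replaces y = a by y⁰ = ε:
- Original: s = xyz = aaaaa; aaaaa has length 5, which is prime, so it is in L
- Pumped: xy⁰z = ε · ε · aaaa = aaaa
- aaaa has length 4 = 2 × 2, which is not prime, so it is not in L

The pumping lemma would require xy⁰z ∈ L, so this decomposition yields a contradiction.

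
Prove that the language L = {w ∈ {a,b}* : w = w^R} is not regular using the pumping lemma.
Assume for contradiction that L is regular, and let p ≥ 1 be the pumping length given by the pumping lemma.
Choose s = a^p b a^p. Then s ∈ L (it reads the same in both directions) and |s| = 2p + 1 ≥ p.
By the pumping lemma, s = xyz for some x, y, z with |xy| ≤ p, |y| ≥ 1, and xy^i z ∈ L for every i ≥ 0.
Since |xy| ≤ p and the first p symbols of s are all a's, y = a^k for some k with 1 ≤ k ≤ p.

Take i = 2: xy²z = a^(p + k) b a^p.
Its reversal is a^p b a^(p + k). These differ because the block of a's before the unique b has length p + k in one and p in the other, and p + k ≠ p since k ≥ 1. So xy²z is not a palindrome, i.e. xy²z ∉ L.

This contradicts the pumping lemma, which requires xy^i z ∈ L for all i ≥ 0.
Hence L = {w ∈ {a,b}* : w = w^R} is not regular. ∎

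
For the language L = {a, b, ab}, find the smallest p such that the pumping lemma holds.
p = 3

For a finite language L, the pumping lemma holds vacuously if p > max|s| for s ∈ L.

The longest string in L = {a, b, ab} has length 2.
If p = 3, then no string s ∈ L has |s| ≥ p, so the condition is vacuously true.

The minimum pumping length is p = 3.

Why no smaller p works: for any p ≤ 2, the longest string s ∈ L has |s| = 2 ≥ p, so it would
have to be pumpable; but pumping up (i = 2, 3, ...) produces ever longer strings, which cannot all lie in the
finite language L. So the pumping property fails for every p ≤ 2.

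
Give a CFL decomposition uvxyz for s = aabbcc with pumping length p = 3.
u='aa', v='b', x='b', y='c', z='c'

For s = aabbcc with pumping length p = 3:

One valid decomposition:
- u = 'aa'
- v = 'b'
- x = 'b'
- y = 'c'
- z = 'c'

Verification:
- uvxyz = 'aa' + 'b' + 'b' + 'c' + 'c' = aabbcc ✓
- |vxy| = |'bbc'| = 3 ≤ 3 ✓
- |vy| = |'bc'| = 2 > 0 ✓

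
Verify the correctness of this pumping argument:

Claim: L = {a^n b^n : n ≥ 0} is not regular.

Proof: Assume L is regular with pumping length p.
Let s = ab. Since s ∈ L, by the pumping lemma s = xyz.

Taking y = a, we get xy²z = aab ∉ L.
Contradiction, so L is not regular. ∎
The proof is INCORRECT.

Error: The string s = ab may be shorter than p.
The pumping lemma only applies to strings with |s| ≥ p, and p is not under our control.
We must choose s in terms of p, e.g. s = a^p b^p, to ensure |s| ≥ p.
(The proof also fixes one particular y; a valid argument must handle every decomposition with |xy| ≤ p and |y| ≥ 1 — for s = a^p b^p this forces y = a^k, and then xy²z = a^(p+k) b^p ∉ L.)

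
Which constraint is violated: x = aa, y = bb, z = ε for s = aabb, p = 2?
Violated: |xy| ≤ p

The decomposition x = aa, y = bb, z = ε for s = aabb with p = 2
violates the constraint: |xy| ≤ p

|xy| = |aabb| = 4 > 2 = p. The decomposition puts too many characters in xy.

Pumping lemma constraints:
1. xyz = s (decomposition is valid)
2. |xy| ≤ p
3. |y| > 0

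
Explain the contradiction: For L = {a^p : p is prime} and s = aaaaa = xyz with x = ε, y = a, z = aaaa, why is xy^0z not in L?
xy⁰z = aaaa ∉ L

Pumping with i = 0 replaces y = a by y⁰ = ε:
- Original: s = xyz = aaaaa; aaaaa has length 5, which is prime, so it is in L
- Pumped: xy⁰z = ε · ε · aaaa = aaaa
- aaaa has length 4 = 2 × 2, which is not prime, so it is not in L

The pumping lemma would require xy⁰z ∈ L, so this decomposition yields a contradiction.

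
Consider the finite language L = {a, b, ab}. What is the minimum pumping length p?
p = 3

For a finite language L, the pumping lemma holds vacuously if p > max|s| for s ∈ L.

The longest string in L = {a, b, ab} has length 2.
If p = 3, then no string s ∈ L has |s| ≥ p, so the condition is vacuously true.

The minimum pumping length is p = 3.

Why no smaller p works: for any p ≤ 2, the longest string s ∈ L has |s| = 2 ≥ p, so it would
have to be pumpable; but pumping up (i = 2, 3, ...) produces ever longer strings, which cannot all lie in the
finite language L. So the pumping property fails for every p ≤ 2.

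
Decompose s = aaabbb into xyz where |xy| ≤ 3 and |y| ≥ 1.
x = 'aa', y = 'a', z = 'bbb'

For s = aaabbb and p = 3, one valid decomposition is:
- x = 'aa' (length 2)
- y = 'a' (length 1)
- z = 'bbb' (length 3)

Verification:
- xyz = 'aa' + 'a' + 'bbb' = aaabbb ✓
- |xy| = 3 ≤ 3 ✓
- |y| = 1 > 0 ✓

All pumping lemma constraints are satisfied.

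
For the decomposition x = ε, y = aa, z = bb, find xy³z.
aaaaaabb

Given x = '', y = 'aa', z = 'bb' and i = 3:

xy^3z = x + y·y·...·y (3 times) + z
       = '' + 'aa'^3 + 'bb'
       = '' + 'aaaaaa' + 'bb'
       = 'aaaaaabb'

The pumped string is 'aaaaaabb' with length 8.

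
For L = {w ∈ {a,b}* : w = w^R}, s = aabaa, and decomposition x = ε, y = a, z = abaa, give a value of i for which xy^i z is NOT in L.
i = 0

xy⁰z = ε · ε · abaa = abaa; abaa reversed is aaba ≠ abaa, so it is not a palindrome and is not in L.
(Other choices also work, e.g. i = 2, 3; only i = 1 is guaranteed to stay in L since xy¹z = s.)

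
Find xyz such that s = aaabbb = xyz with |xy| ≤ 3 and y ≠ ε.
x = '', y = 'aaa', z = 'bbb'

For s = aaabbb and p = 3, one valid decomposition is:
- x = '' (length 0)
- y = 'aaa' (length 3)
- z = 'bbb' (length 3)

Verification:
- xyz = '' + 'aaa' + 'bbb' = aaabbb ✓
- |xy| = 3 ≤ 3 ✓
- |y| = 3 > 0 ✓

All pumping lemma constraints are satisfied.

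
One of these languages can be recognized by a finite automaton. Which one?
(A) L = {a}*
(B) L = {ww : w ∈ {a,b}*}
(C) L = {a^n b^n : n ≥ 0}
(A) {a}*

(A) L = {a}* is regular.

This can be recognized by a finite automaton (DFA/NFA).
Regular expressions like {a}* define regular languages.

The other choices are not regular:
- {ww : w ∈ {a,b}*}: After pumping, the two halves no longer match
- {a^n b^n : n ≥ 0}: After pumping, the number of a's and b's become unequal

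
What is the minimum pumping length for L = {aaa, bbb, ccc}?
p = 4

For a finite language L, the pumping lemma holds vacuously if p > max|s| for s ∈ L.

The longest string in L = {aaa, bbb, ccc} has length 3.
If p = 4, then no string s ∈ L has |s| ≥ p, so the condition is vacuously true.

The minimum pumping length is p = 4.

Why no smaller p works: for any p ≤ 3, the longest string s ∈ L has |s| = 3 ≥ p, so it would
have to be pumpable; but pumping up (i = 2, 3, ...) produces ever longer strings, which cannot all lie in the
finite language L. So the pumping property fails for every p ≤ 3.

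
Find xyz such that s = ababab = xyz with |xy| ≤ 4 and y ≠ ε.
x = '', y = 'aba', z = 'bab'

For s = ababab and p = 4, one valid decomposition is:
- x = '' (length 0)
- y = 'aba' (length 3)
- z = 'bab' (length 3)

Verification:
- xyz = '' + 'aba' + 'bab' = ababab ✓
- |xy| = 3 ≤ 4 ✓
- |y| = 3 > 0 ✓

All pumping lemma constraints are satisfied.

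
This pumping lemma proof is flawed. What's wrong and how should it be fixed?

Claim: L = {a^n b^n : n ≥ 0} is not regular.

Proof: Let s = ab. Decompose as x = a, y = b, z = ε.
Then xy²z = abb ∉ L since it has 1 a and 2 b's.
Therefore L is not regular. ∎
Error: The string s = ab might be shorter than the pumping length p.

Correction: Choose s = a^p b^p to ensure |s| ≥ p. Also, the decomposition is wrong: with |xy| ≤ p, y cannot include b's when s starts with p a's.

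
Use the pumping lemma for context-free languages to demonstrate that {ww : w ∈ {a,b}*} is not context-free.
Assume for contradiction that L is context-free, and let p ≥ 1 be the pumping length given by the pumping lemma for CFLs.
Choose s = a^p b^p a^p b^p. Then s ∈ L (take w = a^p b^p) and |s| = 4p ≥ p.
By the CFL pumping lemma, s = uvxyz for some u, v, x, y, z with |vxy| ≤ p, |vy| ≥ 1, and uv^i xy^i z ∈ L for every i ≥ 0.

Write s as four blocks A₁ B₁ A₂ B₂ with A₁ = A₂ = a^p and B₁ = B₂ = b^p. Since |vxy| ≤ p, the window vxy lies inside at most two adjacent blocks. Take i = 0 and let t = uxz, so |t| = 4p − |vy| with 1 ≤ |vy| ≤ p. If |t| is odd, t ∉ L immediately, so assume |vy| is even (hence |vy| ≥ 2) and |t|/2 = 2p − |vy|/2, which satisfies p ≤ |t|/2 ≤ 2p − 1.

Case 1 (vxy inside A₁B₁): t = a^(p−j) b^(p−l) a^p b^p with j + l = |vy|. The second half of t has length < 2p, so it is a suffix of the trailing a^p b^p and ends in b; the first half is a^(p−j) b^(p−l) a^((j+l)/2), which ends in a because (j+l)/2 ≥ 1. The halves differ, so t ∉ L.

Case 2 (vxy inside B₁A₂, straddling the middle): t = a^p b^(p−j) a^(p−l) b^p with j + l = |vy|. If t = ww, then w is a prefix of t of length ≥ p, so w begins with a^p; and w is a suffix of t of length ≥ p, so w ends with b^p. That forces |w| ≥ 2p, contradicting |w| = |t|/2 ≤ 2p − 1. So t ∉ L.

Case 3 (vxy inside A₂B₂): t = a^p b^p a^(p−j) b^(p−l) with j + l = |vy|. The first half of t is a prefix of a^p b^p, so it begins with a; the second half is b^((j+l)/2) a^(p−j) b^(p−l), which begins with b. The halves differ, so t ∉ L.

In every case uv⁰xy⁰z = uxz ∉ L.

This contradicts the CFL pumping lemma, which requires uv^i xy^i z ∈ L for all i ≥ 0.
Hence L = {ww : w ∈ {a,b}*} is not context-free. ∎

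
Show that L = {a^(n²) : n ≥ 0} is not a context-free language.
Assume for contradiction that L is context-free, and let p ≥ 1 be the pumping length given by the pumping lemma for CFLs.
Choose s = a^(p²). Then s ∈ L and |s| = p² ≥ p.
By the CFL pumping lemma, s = uvxyz for some u, v, x, y, z with |vxy| ≤ p, |vy| ≥ 1, and uv^i xy^i z ∈ L for every i ≥ 0.
All symbols are a's, so only lengths matter: let k = |vy|, with 1 ≤ k ≤ |vxy| ≤ p.

Take i = 2: |uv²xy²z| = p² + k, and p² < p² + k ≤ p² + p < (p + 1)².
So the length lies strictly between consecutive squares and is not a perfect square; uv²xy²z ∉ L.

This contradicts the CFL pumping lemma, which requires uv^i xy^i z ∈ L for all i ≥ 0.
Hence L = {a^(n²) : n ≥ 0} is not context-free. ∎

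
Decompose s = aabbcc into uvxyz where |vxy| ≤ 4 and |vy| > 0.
u='a', v='a', x='bb', y='c', z='c'

For s = aabbcc with pumping length p = 4:

One valid decomposition:
- u = 'a'
- v = 'a'
- x = 'bb'
- y = 'c'
- z = 'c'

Verification:
- uvxyz = 'a' + 'a' + 'bb' + 'c' + 'c' = aabbcc ✓
- |vxy| = |'abbc'| = 4 ≤ 4 ✓
- |vy| = |'ac'| = 2 > 0 ✓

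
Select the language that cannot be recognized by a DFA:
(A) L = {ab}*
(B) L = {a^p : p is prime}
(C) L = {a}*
(B) {a^p : p is prime}

(B) L = {a^p : p is prime} is NOT regular.

The pumping lemma can be used to prove this:
After pumping, the length becomes composite

The other languages are regular because they can be recognized by finite automata.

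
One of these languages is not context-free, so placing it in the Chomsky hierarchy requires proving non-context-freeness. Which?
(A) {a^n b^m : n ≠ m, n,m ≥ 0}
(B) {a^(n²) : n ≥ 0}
(B) {a^(n²) : n ≥ 0}

(B) {a^(n²) : n ≥ 0} requires the CFL pumping lemma.

- {a^n b^m : n ≠ m, n,m ≥ 0} is context-free (but not regular)
  • Can be shown non-regular with the regular pumping lemma
  • After pumping a's, we can make n = m

- {a^(n²) : n ≥ 0} is NOT context-free
  • Requires the CFL pumping lemma to prove
  • Gaps between squares grow unboundedly

The CFL pumping lemma is "stronger" in that it can prove non-membership
in the larger class of context-free languages.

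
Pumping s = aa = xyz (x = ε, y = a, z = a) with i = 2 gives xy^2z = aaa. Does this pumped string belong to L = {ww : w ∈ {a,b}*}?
No

xy²z = ε · aa · a = aaa.
aaa has odd length 3, so it cannot be written as ww and is not in L.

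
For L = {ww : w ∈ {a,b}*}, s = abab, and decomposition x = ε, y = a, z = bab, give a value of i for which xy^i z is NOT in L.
i = 0

xy⁰z = ε · ε · bab = bab; bab has odd length 3, so it cannot be written as ww and is not in L.
(Other choices also work, e.g. i = 2, 3; only i = 1 is guaranteed to stay in L since xy¹z = s.)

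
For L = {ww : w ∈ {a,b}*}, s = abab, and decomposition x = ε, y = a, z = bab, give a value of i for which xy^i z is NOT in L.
i = 3

xy³z = ε · aaa · bab = aaabab; aaabab has length 6; its halves are aaa and bab, which differ, so it is not in L.
(Other choices also work, e.g. i = 0, 2; only i = 1 is guaranteed to stay in L since xy¹z = s.)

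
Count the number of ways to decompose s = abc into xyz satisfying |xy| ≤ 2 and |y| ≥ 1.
3

For s = 'abc' with pumping length p = 2:

Constraints: |xy| ≤ 2, |y| > 0

Valid decompositions (|xy| ≤ p, |y| ≥ 1):
  • x='', y='a', z='bc'
  • x='a', y='b', z='c'
  • x='', y='ab', z='c'

Total count: 3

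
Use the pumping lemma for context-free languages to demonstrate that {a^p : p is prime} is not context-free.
Assume for contradiction that L is context-free, and let p ≥ 1 be the pumping length given by the pumping lemma for CFLs.
Choose a prime q with q ≥ p and let s = a^q. Then s ∈ L and |s| = q ≥ p.
By the CFL pumping lemma, s = uvxyz for some u, v, x, y, z with |vxy| ≤ p, |vy| ≥ 1, and uv^i xy^i z ∈ L for every i ≥ 0.
All symbols are a's, so only lengths matter: let k = |vy|, with 1 ≤ k ≤ p. Then |uv^i xy^i z| = q + (i − 1)k.

Take i = q + 1: the length is q + qk = q(k + 1).
Both factors satisfy q ≥ 2 and k + 1 ≥ 2, so q(k + 1) is composite and uv^(q+1) xy^(q+1) z ∉ L.

This contradicts the CFL pumping lemma, which requires uv^i xy^i z ∈ L for all i ≥ 0.
Hence L = {a^p : p is prime} is not context-free. ∎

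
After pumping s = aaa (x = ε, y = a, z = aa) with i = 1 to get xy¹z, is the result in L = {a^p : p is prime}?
Yes

xy¹z = ε · a · aa = aaa.
aaa has length 3, which is prime, so it is in L.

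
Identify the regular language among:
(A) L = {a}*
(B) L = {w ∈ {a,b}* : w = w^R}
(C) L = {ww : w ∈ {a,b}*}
(A) {a}*

(A) L = {a}* is regular.

This can be recognized by a finite automaton (DFA/NFA).
Regular expressions like {a}* define regular languages.

The other choices are not regular:
- {ww : w ∈ {a,b}*}: After pumping, the two halves no longer match
- {w ∈ {a,b}* : w = w^R}: After pumping, the string is no longer symmetric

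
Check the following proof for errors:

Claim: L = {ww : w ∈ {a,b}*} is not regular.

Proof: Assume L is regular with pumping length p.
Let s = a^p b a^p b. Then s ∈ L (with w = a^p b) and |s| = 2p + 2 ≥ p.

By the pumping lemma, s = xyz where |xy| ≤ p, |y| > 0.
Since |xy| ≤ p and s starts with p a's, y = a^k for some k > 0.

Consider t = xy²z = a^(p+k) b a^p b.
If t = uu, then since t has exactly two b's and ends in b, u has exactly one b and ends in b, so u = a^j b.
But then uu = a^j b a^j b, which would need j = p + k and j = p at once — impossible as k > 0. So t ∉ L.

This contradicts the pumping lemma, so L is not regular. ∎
The proof is correct.

This proof is valid because:
1. s = a^p b a^p b is in L and is chosen in terms of p, so |s| ≥ p holds for every p
2. The decomposition analysis is correct: |xy| ≤ p forces y to lie inside the leading a's
3. The contradiction is valid: the argument shows a^(p+k) b a^p b cannot be split into two equal halves
4. The conclusion follows logically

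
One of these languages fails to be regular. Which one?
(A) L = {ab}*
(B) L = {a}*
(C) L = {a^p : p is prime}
(C) {a^p : p is prime}

(C) L = {a^p : p is prime} is NOT regular.

The pumping lemma can be used to prove this:
After pumping, the length becomes composite

The other languages are regular because they can be recognized by finite automata.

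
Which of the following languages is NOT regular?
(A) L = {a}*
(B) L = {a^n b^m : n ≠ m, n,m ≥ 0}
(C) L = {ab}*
(B) {a^n b^m : n ≠ m, n,m ≥ 0}

(B) L = {a^n b^m : n ≠ m, n,m ≥ 0} is NOT regular.

The pumping lemma can be used to prove this:
After pumping a's, we can make n = m

The other languages are regular because they can be recognized by finite automata.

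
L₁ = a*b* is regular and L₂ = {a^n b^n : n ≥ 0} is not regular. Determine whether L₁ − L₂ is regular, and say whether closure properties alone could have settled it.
No — L₁ − L₂ is not regular.

a*b* − {a^n b^n} = {a^n b^m : n ≠ m}. If this were regular, then its complement intersected with a*b*, namely {a^n b^n : n ≥ 0}, would be regular too (closure under complement and intersection) — contradiction. So L₁ − L₂ is not regular.

Note that the bare facts "L₁ regular, L₂ non-regular" do not settle the question by themselves: the closure of regular languages under ∪, ∩, complement and difference applies only when BOTH operands are regular. With a non-regular operand the result can come out regular or non-regular depending on the specific languages, so one has to work out L₁ − L₂ for this particular pair, as above.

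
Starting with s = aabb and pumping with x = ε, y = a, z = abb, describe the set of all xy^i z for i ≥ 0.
{xy^i z : i ≥ 0} = {a^(i+1) b^2 : i ≥ 0} = {abb, aabb, aaabb, ...}

With x = ε, y = a, z = abb: Starting with aabb and pumping the first 'a' (z = abb keeps the second 'a'), we get strings with i+1 a's followed by 2 b's for i = 0, 1, 2, ...; note bb is not produced because z always contributes one a.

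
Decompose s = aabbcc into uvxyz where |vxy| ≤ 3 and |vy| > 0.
u='aa', v='b', x='b', y='c', z='c'

For s = aabbcc with pumping length p = 3:

One valid decomposition:
- u = 'aa'
- v = 'b'
- x = 'b'
- y = 'c'
- z = 'c'

Verification:
- uvxyz = 'aa' + 'b' + 'b' + 'c' + 'c' = aabbcc ✓
- |vxy| = |'bbc'| = 3 ≤ 3 ✓
- |vy| = |'bc'| = 2 > 0 ✓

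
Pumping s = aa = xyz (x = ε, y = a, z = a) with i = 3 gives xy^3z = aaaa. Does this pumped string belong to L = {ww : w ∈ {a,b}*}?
Yes

xy³z = ε · aaa · a = aaaa.
aaaa splits into halves aa · aa, which are equal, so it is in L (w = aa).
(A single pumped string landing in L is not a contradiction by itself; a non-regularity proof needs some i for which xy^i z ∉ L, for every admissible decomposition.)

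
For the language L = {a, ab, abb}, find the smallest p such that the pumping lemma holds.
p = 4

For a finite language L, the pumping lemma holds vacuously if p > max|s| for s ∈ L.

The longest string in L = {a, ab, abb} has length 3.
If p = 4, then no string s ∈ L has |s| ≥ p, so the condition is vacuously true.

The minimum pumping length is p = 4.

Why no smaller p works: for any p ≤ 3, the longest string s ∈ L has |s| = 3 ≥ p, so it would
have to be pumpable; but pumping up (i = 2, 3, ...) produces ever longer strings, which cannot all lie in the
finite language L. So the pumping property fails for every p ≤ 3.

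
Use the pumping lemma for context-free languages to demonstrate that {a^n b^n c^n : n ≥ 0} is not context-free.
Assume for contradiction that L is context-free, and let p ≥ 1 be the pumping length given by the pumping lemma for CFLs.
Choose s = a^p b^p c^p. Then s ∈ L and |s| = 3p ≥ p.
By the CFL pumping lemma, s = uvxyz for some u, v, x, y, z with |vxy| ≤ p, |vy| ≥ 1, and uv^i xy^i z ∈ L for every i ≥ 0.

Because |vxy| ≤ p, the window vxy cannot contain both an a and a c: any substring of s containing both must include the entire block b^p plus at least one a and one c, so it has length ≥ p + 2 > p.
Hence at least one of the letters a, c does not occur in vy at all.

Take i = 0: the string uxz is obtained from s by deleting |vy| ≥ 1 symbols, so |uxz| = 3p − |vy| < 3p.
But the letter (a or c) that does not occur in vy still occurs exactly p times in uxz. Every string of L with exactly p copies of some letter is a^p b^p c^p, of length 3p. Since |uxz| < 3p, uxz ∉ L.

This contradicts the CFL pumping lemma, which requires uv^i xy^i z ∈ L for all i ≥ 0.
Hence L = {a^n b^n c^n : n ≥ 0} is not context-free. ∎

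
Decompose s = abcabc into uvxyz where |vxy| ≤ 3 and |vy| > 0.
u='ab', v='c', x='a', y='b', z='c'

For s = abcabc with pumping length p = 3:

One valid decomposition:
- u = 'ab'
- v = 'c'
- x = 'a'
- y = 'b'
- z = 'c'

Verification:
- uvxyz = 'ab' + 'c' + 'a' + 'b' + 'c' = abcabc ✓
- |vxy| = |'cab'| = 3 ≤ 3 ✓
- |vy| = |'cb'| = 2 > 0 ✓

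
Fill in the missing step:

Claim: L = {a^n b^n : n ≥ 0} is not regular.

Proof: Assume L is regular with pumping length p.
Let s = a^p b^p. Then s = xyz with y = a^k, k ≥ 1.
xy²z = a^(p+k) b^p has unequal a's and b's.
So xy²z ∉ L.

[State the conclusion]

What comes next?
This contradicts the pumping lemma for regular languages,
which guarantees xy^i z ∈ L for all i ≥ 0.

Since our assumption that L is regular leads to a contradiction,
we conclude that L = {a^n b^n : n ≥ 0} is NOT regular. ∎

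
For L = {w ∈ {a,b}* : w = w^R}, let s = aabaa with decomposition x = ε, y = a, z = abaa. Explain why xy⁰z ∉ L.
xy⁰z = abaa ∉ L

Pumping with i = 0 replaces y = a by y⁰ = ε:
- Original: s = xyz = aabaa; aabaa reversed is aabaa, the same string, so it is a palindrome and is in L
- Pumped: xy⁰z = ε · ε · abaa = abaa
- abaa reversed is aaba ≠ abaa, so it is not a palindrome and is not in L

The pumping lemma would require xy⁰z ∈ L, so this decomposition yields a contradiction.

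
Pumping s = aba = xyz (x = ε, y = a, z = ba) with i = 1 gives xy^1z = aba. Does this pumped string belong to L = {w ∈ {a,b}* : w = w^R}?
Yes

xy¹z = ε · a · ba = aba.
aba reversed is aba, the same string, so it is a palindrome and is in L.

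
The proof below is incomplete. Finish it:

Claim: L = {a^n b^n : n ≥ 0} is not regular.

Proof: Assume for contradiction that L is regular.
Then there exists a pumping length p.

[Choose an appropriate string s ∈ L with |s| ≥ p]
s = a^p b^p

This string is in L (has equal a's and b's) and has length 2p ≥ p.
Any decomposition xyz with |xy| ≤ p means y consists only of a's,
so pumping will unbalance the counts.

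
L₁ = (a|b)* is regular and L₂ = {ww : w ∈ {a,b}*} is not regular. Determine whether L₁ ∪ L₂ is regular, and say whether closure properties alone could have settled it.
Yes — L₁ ∪ L₂ is regular.

{ww} ⊆ (a|b)*, so L₁ ∪ L₂ = (a|b)*, which is regular.

Note that the bare facts "L₁ regular, L₂ non-regular" do not settle the question by themselves: the closure of regular languages under ∪, ∩, complement and difference applies only when BOTH operands are regular. With a non-regular operand the result can come out regular or non-regular depending on the specific languages, so one has to work out L₁ ∪ L₂ for this particular pair, as above.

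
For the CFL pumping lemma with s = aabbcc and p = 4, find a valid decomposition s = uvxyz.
u='a', v='a', x='bb', y='c', z='c'

For s = aabbcc with pumping length p = 4:

One valid decomposition:
- u = 'a'
- v = 'a'
- x = 'bb'
- y = 'c'
- z = 'c'

Verification:
- uvxyz = 'a' + 'a' + 'bb' + 'c' + 'c' = aabbcc ✓
- |vxy| = |'abbc'| = 4 ≤ 4 ✓
- |vy| = |'ac'| = 2 > 0 ✓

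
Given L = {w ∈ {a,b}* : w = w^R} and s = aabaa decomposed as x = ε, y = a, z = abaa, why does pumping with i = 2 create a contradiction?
xy²z = aaabaa ∉ L

Pumping with i = 2 replaces y = a by y² = aa:
- Original: s = xyz = aabaa; aabaa reversed is aabaa, the same string, so it is a palindrome and is in L
- Pumped: xy²z = ε · aa · abaa = aaabaa
- aaabaa reversed is aabaaa ≠ aaabaa, so it is not a palindrome and is not in L

The pumping lemma would require xy²z ∈ L, so this decomposition yields a contradiction.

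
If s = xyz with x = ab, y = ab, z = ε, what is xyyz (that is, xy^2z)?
ababab

Given x = 'ab', y = 'ab', z = '' and i = 2:

xy^2z = x + y·y·...·y (2 times) + z
       = 'ab' + 'ab'^2 + ''
       = 'ab' + 'abab' + ''
       = 'ababab'

The pumped string is 'ababab' with length 6.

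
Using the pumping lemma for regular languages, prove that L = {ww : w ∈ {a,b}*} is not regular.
Assume for contradiction that L is regular, and let p ≥ 1 be the pumping length given by the pumping lemma.
Choose s = a^p b a^p b. Then s ∈ L (take w = a^p b) and |s| = 2p + 2 ≥ p.
By the pumping lemma, s = xyz for some x, y, z with |xy| ≤ p, |y| ≥ 1, and xy^i z ∈ L for every i ≥ 0.
Since |xy| ≤ p and the first p symbols of s are all a's, y = a^k for some k with 1 ≤ k ≤ p.

Take i = 2: t = xy²z = a^(p + k) b a^p b.
Suppose t = uu for some string u. The string t contains exactly two b's and ends in b, so u contains exactly one b and ends in b; hence u = a^j b for some j, and uu = a^j b a^j b. Comparing with t = a^(p + k) b a^p b forces j = p + k (first block) and j = p (second block), which is impossible since k ≥ 1. So t ∉ L.

This contradicts the pumping lemma, which requires xy^i z ∈ L for all i ≥ 0.
Hence L = {ww : w ∈ {a,b}*} is not regular. ∎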